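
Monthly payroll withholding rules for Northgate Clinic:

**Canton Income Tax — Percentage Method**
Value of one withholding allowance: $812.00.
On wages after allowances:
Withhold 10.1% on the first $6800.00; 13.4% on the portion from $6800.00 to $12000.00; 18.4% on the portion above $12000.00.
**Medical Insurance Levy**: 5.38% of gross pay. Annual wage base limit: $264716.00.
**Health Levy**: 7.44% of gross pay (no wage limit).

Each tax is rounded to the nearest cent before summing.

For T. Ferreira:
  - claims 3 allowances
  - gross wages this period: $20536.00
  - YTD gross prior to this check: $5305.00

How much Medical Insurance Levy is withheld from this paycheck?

$1104.84

Medical Insurance Levy: 5.38% × $20536.00 = $1104.84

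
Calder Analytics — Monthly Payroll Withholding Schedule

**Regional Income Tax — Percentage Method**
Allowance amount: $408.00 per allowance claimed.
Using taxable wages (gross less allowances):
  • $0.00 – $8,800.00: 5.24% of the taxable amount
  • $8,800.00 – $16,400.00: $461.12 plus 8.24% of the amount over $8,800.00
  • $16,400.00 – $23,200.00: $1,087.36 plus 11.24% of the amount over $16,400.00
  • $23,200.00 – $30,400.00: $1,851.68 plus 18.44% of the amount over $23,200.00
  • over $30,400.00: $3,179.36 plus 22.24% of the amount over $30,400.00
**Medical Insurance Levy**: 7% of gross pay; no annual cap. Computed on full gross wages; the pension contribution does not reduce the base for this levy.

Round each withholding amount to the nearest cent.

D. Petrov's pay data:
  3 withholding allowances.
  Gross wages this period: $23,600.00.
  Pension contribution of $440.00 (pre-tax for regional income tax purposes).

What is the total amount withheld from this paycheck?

Regional Income Tax: taxable = $23,600.00 − $440.00 − 3×$408.00 = $21,936.00
  $1,087.36 + 11.24% × ($21,936.00 − $16,400.00) = $1,087.36 + 11.24% × $5,536.00 = $1,709.61
Medical Insurance Levy: 7% × $23,600.00 = $1,652.00
Total: $1,709.61 + $1,652.00 = $3,361.61

$3,361.61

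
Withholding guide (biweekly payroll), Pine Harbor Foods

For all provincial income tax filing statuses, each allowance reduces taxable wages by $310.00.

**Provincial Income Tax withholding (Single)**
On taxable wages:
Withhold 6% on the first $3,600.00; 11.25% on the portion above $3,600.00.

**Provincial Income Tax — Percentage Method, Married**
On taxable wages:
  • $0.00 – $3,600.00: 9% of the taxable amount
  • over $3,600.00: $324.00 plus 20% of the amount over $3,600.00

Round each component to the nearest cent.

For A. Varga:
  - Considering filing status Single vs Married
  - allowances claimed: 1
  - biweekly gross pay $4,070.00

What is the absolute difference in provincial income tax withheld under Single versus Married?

$122.00

Provincial Income Tax (Single): taxable = $4,070.00 − 1×$310.00 = $3,760.00
  $216.00 + 11.25% × ($3,760.00 − $3,600.00) = $216.00 + 11.25% × $160.00 = $234.00
Provincial Income Tax (Married): taxable = $4,070.00 − 1×$310.00 = $3,760.00
  $324.00 + 20% × ($3,760.00 − $3,600.00) = $324.00 + 20% × $160.00 = $356.00
Difference: |$234.00 − $356.00| = $122.00 (higher under Married)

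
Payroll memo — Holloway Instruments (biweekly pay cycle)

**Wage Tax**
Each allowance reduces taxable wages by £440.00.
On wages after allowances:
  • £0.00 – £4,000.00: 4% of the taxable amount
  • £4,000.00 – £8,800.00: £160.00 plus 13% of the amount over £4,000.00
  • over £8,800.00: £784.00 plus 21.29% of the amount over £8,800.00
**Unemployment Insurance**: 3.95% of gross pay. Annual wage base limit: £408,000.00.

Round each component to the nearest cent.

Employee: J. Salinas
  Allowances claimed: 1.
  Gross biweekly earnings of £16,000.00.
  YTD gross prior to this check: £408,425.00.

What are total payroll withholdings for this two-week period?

Wage Tax: taxable = £16,000.00 − 1×£440.00 = £15,560.00
  £784.00 + 21.29% × (£15,560.00 − £8,800.00) = £784.00 + 21.29% × £6,760.00 = £2,223.20
Unemployment Insurance: YTD £408,425.00 ≥ cap £408,000.00 → £0.00
Total: £2,223.20 + £0.00 = £2,223.20

£2,223.20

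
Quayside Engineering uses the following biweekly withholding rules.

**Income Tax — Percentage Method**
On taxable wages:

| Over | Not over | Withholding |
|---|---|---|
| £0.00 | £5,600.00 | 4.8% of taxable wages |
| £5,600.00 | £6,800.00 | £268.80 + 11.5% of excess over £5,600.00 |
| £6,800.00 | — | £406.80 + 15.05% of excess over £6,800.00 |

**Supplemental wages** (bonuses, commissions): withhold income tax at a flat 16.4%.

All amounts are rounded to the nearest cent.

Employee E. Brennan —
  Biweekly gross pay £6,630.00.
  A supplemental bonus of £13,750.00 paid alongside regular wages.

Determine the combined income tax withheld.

Income Tax: taxable = £6,630.00
  £268.80 + 11.5% × (£6,630.00 − £5,600.00) = £268.80 + 11.5% × £1,030.00 = £387.25
Supplemental (16.4% flat on bonus): 16.4% × £13,750.00 = £2,255.00
Total income tax: £387.25 + £2,255.00 = £2,642.25

£2,642.25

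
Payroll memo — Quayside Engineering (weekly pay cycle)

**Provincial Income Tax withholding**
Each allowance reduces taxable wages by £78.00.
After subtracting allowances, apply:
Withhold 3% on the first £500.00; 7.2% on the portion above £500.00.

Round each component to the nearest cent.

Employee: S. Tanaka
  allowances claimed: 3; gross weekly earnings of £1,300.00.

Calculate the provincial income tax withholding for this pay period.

Provincial Income Tax: taxable = £1,300.00 − 3×£78.00 = £1,066.00
  £15.00 + 7.2% × (£1,066.00 − £500.00) = £15.00 + 7.2% × £566.00 = £55.75

£55.75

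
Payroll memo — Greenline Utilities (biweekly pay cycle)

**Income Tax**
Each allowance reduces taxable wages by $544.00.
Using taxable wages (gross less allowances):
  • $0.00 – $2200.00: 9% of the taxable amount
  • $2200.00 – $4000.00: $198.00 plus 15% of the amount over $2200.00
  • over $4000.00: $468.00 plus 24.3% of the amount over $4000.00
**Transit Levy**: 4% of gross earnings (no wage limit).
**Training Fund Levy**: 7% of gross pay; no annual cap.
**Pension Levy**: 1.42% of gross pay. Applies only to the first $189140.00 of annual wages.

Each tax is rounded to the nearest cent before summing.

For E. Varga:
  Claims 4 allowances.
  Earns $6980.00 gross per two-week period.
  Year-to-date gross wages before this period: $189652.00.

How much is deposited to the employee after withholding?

$5548.83

Income Tax: taxable = $6980.00 − 4×$544.00 = $4804.00
  $468.00 + 24.3% × ($4804.00 − $4000.00) = $468.00 + 24.3% × $804.00 = $663.37
Transit Levy: 4% × $6980.00 = $279.20
Training Fund Levy: 7% × $6980.00 = $488.60
Pension Levy: YTD $189652.00 ≥ cap $189140.00 → $0.00
Total withheld: $663.37 + $279.20 + $488.60 + $0.00 = $1431.17
Net pay: $6980.00 − $1431.17 = $5548.83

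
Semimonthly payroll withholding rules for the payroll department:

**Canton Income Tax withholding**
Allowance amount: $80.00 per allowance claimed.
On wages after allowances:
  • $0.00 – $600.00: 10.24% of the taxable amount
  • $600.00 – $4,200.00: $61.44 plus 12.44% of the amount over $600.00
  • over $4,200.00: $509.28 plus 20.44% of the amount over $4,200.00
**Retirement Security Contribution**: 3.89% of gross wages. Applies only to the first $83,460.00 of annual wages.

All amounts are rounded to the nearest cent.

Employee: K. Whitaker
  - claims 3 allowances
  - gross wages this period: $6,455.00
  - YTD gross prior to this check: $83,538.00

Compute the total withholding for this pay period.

$921.15

Canton Income Tax: taxable = $6,455.00 − 3×$80.00 = $6,215.00
  $509.28 + 20.44% × ($6,215.00 − $4,200.00) = $509.28 + 20.44% × $2,015.00 = $921.15
Retirement Security Contribution: YTD $83,538.00 ≥ cap $83,460.00 → $0.00
Total: $921.15 + $0.00 = $921.15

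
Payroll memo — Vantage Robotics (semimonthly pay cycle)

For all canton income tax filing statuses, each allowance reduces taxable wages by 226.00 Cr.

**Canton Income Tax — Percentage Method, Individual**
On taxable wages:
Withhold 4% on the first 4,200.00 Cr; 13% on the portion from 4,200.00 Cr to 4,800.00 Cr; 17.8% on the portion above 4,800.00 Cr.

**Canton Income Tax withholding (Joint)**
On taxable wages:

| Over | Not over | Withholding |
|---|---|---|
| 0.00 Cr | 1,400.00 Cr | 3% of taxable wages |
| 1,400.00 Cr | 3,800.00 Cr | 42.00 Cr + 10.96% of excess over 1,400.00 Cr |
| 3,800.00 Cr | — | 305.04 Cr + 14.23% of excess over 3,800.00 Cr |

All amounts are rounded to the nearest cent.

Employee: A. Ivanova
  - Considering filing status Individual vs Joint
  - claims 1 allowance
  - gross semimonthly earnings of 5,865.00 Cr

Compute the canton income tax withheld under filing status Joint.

Canton Income Tax (Joint): taxable = 5,865.00 Cr − 1×226.00 Cr = 5,639.00 Cr
  305.04 Cr + 14.23% × (5,639.00 Cr − 3,800.00 Cr) = 305.04 Cr + 14.23% × 1,839.00 Cr = 566.73 Cr

566.73 Cr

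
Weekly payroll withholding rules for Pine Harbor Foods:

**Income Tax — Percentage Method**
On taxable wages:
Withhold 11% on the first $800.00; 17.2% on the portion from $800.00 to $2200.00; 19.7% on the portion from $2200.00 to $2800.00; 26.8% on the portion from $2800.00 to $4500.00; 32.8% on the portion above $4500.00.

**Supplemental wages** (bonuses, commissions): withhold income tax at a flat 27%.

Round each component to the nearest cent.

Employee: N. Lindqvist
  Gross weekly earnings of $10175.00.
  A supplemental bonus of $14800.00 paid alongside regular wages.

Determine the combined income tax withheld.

Income Tax: taxable = $10175.00
  $902.60 + 32.8% × ($10175.00 − $4500.00) = $902.60 + 32.8% × $5675.00 = $2764.00
Supplemental (27% flat on bonus): 27% × $14800.00 = $3996.00
Total income tax: $2764.00 + $3996.00 = $6760.00

$6760.00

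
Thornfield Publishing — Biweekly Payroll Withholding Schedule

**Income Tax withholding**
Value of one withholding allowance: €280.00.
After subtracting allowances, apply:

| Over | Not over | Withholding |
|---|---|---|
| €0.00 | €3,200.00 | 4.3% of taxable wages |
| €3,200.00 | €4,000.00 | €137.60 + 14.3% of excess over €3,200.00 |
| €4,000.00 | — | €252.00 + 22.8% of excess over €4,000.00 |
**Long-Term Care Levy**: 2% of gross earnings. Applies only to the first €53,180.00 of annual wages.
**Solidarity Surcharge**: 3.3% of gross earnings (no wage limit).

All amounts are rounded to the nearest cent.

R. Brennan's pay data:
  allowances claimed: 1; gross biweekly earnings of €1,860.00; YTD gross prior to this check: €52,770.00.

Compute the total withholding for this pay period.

€137.52

Income Tax: taxable = €1,860.00 − 1×€280.00 = €1,580.00
  4.3% × €1,580.00 = €67.94
Long-Term Care Levy: cap €53,180.00 − YTD €52,770.00 = €410.00 subject; 2% × €410.00 = €8.20
Solidarity Surcharge: 3.3% × €1,860.00 = €61.38
Total: €67.94 + €8.20 + €61.38 = €137.52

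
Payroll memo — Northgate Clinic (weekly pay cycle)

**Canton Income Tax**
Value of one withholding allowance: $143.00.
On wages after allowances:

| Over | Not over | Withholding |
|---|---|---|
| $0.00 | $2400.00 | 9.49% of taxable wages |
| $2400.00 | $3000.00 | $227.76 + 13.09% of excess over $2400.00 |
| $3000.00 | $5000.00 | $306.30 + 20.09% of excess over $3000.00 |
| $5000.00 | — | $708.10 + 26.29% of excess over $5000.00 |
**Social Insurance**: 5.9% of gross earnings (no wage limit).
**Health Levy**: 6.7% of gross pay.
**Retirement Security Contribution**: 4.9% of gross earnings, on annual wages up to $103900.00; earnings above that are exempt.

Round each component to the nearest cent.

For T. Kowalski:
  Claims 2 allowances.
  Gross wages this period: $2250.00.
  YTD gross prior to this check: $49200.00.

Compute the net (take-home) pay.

$1669.87

Canton Income Tax: taxable = $2250.00 − 2×$143.00 = $1964.00
  9.49% × $1964.00 = $186.38
Social Insurance: 5.9% × $2250.00 = $132.75
Health Levy: 6.7% × $2250.00 = $150.75
Retirement Security Contribution: 4.9% × $2250.00 = $110.25
Total withheld: $186.38 + $132.75 + $150.75 + $110.25 = $580.13
Net pay: $2250.00 − $580.13 = $1669.87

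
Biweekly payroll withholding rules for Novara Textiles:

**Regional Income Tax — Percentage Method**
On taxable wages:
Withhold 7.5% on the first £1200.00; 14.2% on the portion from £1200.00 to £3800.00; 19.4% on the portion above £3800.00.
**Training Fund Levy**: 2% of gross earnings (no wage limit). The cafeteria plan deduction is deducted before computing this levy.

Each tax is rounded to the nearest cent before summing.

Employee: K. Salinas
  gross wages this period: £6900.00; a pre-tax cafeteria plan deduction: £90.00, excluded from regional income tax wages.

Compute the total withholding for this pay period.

£1179.34

Regional Income Tax: taxable = £6900.00 − £90.00 = £6810.00
  £459.20 + 19.4% × (£6810.00 − £3800.00) = £459.20 + 19.4% × £3010.00 = £1043.14
Training Fund Levy: 2% × £6810.00 = £136.20
Total: £1043.14 + £136.20 = £1179.34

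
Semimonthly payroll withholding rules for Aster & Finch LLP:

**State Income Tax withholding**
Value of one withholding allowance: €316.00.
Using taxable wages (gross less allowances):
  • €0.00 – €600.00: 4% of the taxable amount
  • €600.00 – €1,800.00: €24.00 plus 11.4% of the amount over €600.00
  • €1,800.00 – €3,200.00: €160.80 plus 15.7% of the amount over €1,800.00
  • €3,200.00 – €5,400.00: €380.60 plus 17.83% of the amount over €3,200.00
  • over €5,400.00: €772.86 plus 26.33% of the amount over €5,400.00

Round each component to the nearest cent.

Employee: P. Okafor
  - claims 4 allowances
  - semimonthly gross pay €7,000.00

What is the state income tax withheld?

€861.33

State Income Tax: taxable = €7,000.00 − 4×€316.00 = €5,736.00
  €772.86 + 26.33% × (€5,736.00 − €5,400.00) = €772.86 + 26.33% × €336.00 = €861.33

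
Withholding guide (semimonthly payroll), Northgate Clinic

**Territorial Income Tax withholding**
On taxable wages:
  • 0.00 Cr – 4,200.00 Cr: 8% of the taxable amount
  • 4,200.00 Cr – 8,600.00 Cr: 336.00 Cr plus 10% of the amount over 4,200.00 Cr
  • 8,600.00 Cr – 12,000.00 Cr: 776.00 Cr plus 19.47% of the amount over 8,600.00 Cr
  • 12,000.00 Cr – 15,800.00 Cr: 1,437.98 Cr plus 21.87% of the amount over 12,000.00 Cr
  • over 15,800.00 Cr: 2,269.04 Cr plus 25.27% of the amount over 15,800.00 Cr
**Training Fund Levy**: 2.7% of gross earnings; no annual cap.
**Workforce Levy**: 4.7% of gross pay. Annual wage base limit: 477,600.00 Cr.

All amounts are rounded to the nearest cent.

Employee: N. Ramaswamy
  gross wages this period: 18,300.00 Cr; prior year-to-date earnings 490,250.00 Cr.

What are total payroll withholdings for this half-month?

3,394.89 Cr

Territorial Income Tax: taxable = 18,300.00 Cr
  2,269.04 Cr + 25.27% × (18,300.00 Cr − 15,800.00 Cr) = 2,269.04 Cr + 25.27% × 2,500.00 Cr = 2,900.79 Cr
Training Fund Levy: 2.7% × 18,300.00 Cr = 494.10 Cr
Workforce Levy: YTD 490,250.00 Cr ≥ cap 477,600.00 Cr → 0.00 Cr
Total: 2,900.79 Cr + 494.10 Cr + 0.00 Cr = 3,394.89 Cr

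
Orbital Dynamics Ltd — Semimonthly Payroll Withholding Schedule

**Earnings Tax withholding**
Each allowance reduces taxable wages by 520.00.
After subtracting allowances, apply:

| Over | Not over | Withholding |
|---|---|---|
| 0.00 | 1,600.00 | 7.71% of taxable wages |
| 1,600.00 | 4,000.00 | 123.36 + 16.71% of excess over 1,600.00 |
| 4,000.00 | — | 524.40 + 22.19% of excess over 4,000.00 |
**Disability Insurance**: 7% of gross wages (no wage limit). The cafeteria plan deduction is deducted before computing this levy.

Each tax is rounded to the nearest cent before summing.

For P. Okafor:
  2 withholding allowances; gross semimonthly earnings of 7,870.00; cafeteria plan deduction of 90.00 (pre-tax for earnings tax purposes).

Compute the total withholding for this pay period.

1,677.01

Earnings Tax: taxable = 7,870.00 − 90.00 − 2×520.00 = 6,740.00
  524.40 + 22.19% × (6,740.00 − 4,000.00) = 524.40 + 22.19% × 2,740.00 = 1,132.41
Disability Insurance: 7% × 7,780.00 = 544.60
Total: 1,132.41 + 544.60 = 1,677.01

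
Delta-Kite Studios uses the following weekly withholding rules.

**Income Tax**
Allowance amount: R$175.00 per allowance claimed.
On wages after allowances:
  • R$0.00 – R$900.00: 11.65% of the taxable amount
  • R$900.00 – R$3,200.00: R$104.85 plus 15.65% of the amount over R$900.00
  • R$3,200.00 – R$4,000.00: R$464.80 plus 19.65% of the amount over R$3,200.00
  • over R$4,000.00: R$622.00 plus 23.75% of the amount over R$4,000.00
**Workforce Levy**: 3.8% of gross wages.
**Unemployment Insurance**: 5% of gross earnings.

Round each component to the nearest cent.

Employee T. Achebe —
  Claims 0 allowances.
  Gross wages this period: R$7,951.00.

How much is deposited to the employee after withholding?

R$5,690.95

Income Tax: taxable = R$7,951.00
  R$622.00 + 23.75% × (R$7,951.00 − R$4,000.00) = R$622.00 + 23.75% × R$3,951.00 = R$1,560.36
Workforce Levy: 3.8% × R$7,951.00 = R$302.14
Unemployment Insurance: 5% × R$7,951.00 = R$397.55
Total withheld: R$1,560.36 + R$302.14 + R$397.55 = R$2,260.05
Net pay: R$7,951.00 − R$2,260.05 = R$5,690.95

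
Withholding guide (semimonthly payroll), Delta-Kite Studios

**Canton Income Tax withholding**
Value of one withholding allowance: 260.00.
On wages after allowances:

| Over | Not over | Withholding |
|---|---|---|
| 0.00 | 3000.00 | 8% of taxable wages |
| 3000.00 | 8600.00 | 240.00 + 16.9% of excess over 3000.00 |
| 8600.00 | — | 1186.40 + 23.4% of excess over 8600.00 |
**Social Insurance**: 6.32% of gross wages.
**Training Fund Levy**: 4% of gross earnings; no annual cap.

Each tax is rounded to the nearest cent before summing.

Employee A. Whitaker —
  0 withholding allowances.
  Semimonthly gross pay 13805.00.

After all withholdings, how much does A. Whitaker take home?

9975.95

Canton Income Tax: taxable = 13805.00
  1186.40 + 23.4% × (13805.00 − 8600.00) = 1186.40 + 23.4% × 5205.00 = 2404.37
Social Insurance: 6.32% × 13805.00 = 872.48
Training Fund Levy: 4% × 13805.00 = 552.20
Total withheld: 2404.37 + 872.48 + 552.20 = 3829.05
Net pay: 13805.00 − 3829.05 = 9975.95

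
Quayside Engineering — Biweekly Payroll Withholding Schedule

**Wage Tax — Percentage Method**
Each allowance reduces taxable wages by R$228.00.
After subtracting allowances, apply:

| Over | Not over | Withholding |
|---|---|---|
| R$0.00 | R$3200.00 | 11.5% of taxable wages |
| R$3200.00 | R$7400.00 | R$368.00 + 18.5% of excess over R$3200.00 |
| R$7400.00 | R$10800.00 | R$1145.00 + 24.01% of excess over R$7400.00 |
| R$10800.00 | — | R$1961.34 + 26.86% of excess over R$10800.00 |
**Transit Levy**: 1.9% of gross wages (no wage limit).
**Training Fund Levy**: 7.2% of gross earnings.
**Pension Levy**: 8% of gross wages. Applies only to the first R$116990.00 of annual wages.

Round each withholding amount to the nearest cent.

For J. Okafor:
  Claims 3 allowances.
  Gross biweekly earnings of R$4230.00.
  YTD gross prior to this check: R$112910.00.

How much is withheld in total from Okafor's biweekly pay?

R$1143.34

Wage Tax: taxable = R$4230.00 − 3×R$228.00 = R$3546.00
  R$368.00 + 18.5% × (R$3546.00 − R$3200.00) = R$368.00 + 18.5% × R$346.00 = R$432.01
Transit Levy: 1.9% × R$4230.00 = R$80.37
Training Fund Levy: 7.2% × R$4230.00 = R$304.56
Pension Levy: cap R$116990.00 − YTD R$112910.00 = R$4080.00 subject; 8% × R$4080.00 = R$326.40
Total: R$432.01 + R$80.37 + R$304.56 + R$326.40 = R$1143.34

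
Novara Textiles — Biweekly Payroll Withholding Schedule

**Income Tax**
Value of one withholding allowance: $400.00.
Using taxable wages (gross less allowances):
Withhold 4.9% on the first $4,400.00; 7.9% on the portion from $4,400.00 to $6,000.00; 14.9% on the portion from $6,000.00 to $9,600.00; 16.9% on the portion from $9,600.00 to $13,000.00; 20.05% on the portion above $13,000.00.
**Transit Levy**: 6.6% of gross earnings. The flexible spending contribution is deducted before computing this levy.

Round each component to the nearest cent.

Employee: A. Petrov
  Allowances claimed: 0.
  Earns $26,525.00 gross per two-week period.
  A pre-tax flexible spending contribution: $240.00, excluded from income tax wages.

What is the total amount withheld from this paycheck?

Income Tax: taxable = $26,525.00 − $240.00 = $26,285.00
  $1,453.00 + 20.05% × ($26,285.00 − $13,000.00) = $1,453.00 + 20.05% × $13,285.00 = $4,116.64
Transit Levy: 6.6% × $26,285.00 = $1,734.81
Total: $4,116.64 + $1,734.81 = $5,851.45

$5,851.45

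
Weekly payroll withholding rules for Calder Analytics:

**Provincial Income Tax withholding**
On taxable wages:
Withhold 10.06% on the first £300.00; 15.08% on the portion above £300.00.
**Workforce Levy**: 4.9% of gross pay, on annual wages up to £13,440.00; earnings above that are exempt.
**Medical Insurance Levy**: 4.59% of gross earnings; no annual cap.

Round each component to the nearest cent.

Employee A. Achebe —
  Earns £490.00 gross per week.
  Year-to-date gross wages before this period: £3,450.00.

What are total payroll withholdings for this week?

Provincial Income Tax: taxable = £490.00
  £30.18 + 15.08% × (£490.00 − £300.00) = £30.18 + 15.08% × £190.00 = £58.83
Workforce Levy: 4.9% × £490.00 = £24.01
Medical Insurance Levy: 4.59% × £490.00 = £22.49
Total: £58.83 + £24.01 + £22.49 = £105.33

£105.33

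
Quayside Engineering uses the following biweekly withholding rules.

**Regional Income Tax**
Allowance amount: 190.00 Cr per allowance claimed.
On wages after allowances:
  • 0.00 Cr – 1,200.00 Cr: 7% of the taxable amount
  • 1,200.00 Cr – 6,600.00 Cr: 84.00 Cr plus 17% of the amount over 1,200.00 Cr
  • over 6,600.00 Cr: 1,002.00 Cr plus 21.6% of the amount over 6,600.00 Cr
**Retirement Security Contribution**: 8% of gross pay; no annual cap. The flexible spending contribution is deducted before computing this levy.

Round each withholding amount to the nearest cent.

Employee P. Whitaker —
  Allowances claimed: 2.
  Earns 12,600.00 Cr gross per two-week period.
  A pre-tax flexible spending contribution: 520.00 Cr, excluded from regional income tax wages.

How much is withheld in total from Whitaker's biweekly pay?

Regional Income Tax: taxable = 12,600.00 Cr − 520.00 Cr − 2×190.00 Cr = 11,700.00 Cr
  1,002.00 Cr + 21.6% × (11,700.00 Cr − 6,600.00 Cr) = 1,002.00 Cr + 21.6% × 5,100.00 Cr = 2,103.60 Cr
Retirement Security Contribution: 8% × 12,080.00 Cr = 966.40 Cr
Total: 2,103.60 Cr + 966.40 Cr = 3,070.00 Cr

3,070.00 Cr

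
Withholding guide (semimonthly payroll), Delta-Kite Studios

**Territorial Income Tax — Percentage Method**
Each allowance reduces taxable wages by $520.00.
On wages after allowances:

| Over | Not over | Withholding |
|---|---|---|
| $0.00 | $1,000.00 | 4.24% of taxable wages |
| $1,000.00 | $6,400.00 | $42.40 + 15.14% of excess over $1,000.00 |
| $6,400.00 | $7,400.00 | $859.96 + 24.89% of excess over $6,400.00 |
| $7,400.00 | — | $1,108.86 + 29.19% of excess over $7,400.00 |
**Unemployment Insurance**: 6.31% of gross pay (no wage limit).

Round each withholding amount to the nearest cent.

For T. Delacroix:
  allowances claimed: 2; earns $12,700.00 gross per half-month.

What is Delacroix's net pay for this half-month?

$9,546.28

Territorial Income Tax: taxable = $12,700.00 − 2×$520.00 = $11,660.00
  $1,108.86 + 29.19% × ($11,660.00 − $7,400.00) = $1,108.86 + 29.19% × $4,260.00 = $2,352.35
Unemployment Insurance: 6.31% × $12,700.00 = $801.37
Total withheld: $2,352.35 + $801.37 = $3,153.72
Net pay: $12,700.00 − $3,153.72 = $9,546.28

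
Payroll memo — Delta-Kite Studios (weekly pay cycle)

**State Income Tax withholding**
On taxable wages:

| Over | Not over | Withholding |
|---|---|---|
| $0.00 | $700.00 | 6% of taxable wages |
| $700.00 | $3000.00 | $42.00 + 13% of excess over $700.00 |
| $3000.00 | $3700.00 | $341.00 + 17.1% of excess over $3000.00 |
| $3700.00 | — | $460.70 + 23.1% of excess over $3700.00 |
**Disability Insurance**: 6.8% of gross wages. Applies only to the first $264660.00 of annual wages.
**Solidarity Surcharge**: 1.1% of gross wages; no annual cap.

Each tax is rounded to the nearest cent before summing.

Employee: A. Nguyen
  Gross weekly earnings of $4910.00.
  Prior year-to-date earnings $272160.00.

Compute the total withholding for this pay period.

State Income Tax: taxable = $4910.00
  $460.70 + 23.1% × ($4910.00 − $3700.00) = $460.70 + 23.1% × $1210.00 = $740.21
Disability Insurance: YTD $272160.00 ≥ cap $264660.00 → $0.00
Solidarity Surcharge: 1.1% × $4910.00 = $54.01
Total: $740.21 + $0.00 + $54.01 = $794.22

$794.22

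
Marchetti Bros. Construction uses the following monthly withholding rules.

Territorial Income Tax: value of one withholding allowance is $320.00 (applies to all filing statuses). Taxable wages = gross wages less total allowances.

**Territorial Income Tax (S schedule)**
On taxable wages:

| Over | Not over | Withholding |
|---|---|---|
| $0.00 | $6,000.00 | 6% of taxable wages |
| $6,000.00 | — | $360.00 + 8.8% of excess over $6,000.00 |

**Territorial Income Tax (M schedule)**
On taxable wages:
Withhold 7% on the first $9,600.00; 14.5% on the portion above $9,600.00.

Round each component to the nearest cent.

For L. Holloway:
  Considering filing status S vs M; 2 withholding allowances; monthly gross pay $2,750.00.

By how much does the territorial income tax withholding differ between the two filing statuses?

Territorial Income Tax (S): taxable = $2,750.00 − 2×$320.00 = $2,110.00
  6% × $2,110.00 = $126.60
Territorial Income Tax (M): taxable = $2,750.00 − 2×$320.00 = $2,110.00
  7% × $2,110.00 = $147.70
Difference: |$126.60 − $147.70| = $21.10 (higher under M)

$21.10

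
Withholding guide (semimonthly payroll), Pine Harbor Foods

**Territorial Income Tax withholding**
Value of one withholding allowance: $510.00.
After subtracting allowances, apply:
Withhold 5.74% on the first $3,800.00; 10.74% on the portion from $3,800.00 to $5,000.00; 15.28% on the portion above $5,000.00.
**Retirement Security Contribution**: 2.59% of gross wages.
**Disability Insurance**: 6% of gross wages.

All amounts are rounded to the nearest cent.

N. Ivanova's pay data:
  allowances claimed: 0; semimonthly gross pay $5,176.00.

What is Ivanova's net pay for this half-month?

Territorial Income Tax: taxable = $5,176.00
  $347.00 + 15.28% × ($5,176.00 − $5,000.00) = $347.00 + 15.28% × $176.00 = $373.89
Retirement Security Contribution: 2.59% × $5,176.00 = $134.06
Disability Insurance: 6% × $5,176.00 = $310.56
Total withheld: $373.89 + $134.06 + $310.56 = $818.51
Net pay: $5,176.00 − $818.51 = $4,357.49

$4,357.49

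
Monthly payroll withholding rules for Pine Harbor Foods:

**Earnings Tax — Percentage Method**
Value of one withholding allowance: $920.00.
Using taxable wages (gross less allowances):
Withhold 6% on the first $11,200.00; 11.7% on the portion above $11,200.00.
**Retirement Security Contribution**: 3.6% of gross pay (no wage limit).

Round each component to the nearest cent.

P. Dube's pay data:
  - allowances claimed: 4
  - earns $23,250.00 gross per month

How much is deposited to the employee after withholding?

$20,761.71

Earnings Tax: taxable = $23,250.00 − 4×$920.00 = $19,570.00
  $672.00 + 11.7% × ($19,570.00 − $11,200.00) = $672.00 + 11.7% × $8,370.00 = $1,651.29
Retirement Security Contribution: 3.6% × $23,250.00 = $837.00
Total withheld: $1,651.29 + $837.00 = $2,488.29
Net pay: $23,250.00 − $2,488.29 = $20,761.71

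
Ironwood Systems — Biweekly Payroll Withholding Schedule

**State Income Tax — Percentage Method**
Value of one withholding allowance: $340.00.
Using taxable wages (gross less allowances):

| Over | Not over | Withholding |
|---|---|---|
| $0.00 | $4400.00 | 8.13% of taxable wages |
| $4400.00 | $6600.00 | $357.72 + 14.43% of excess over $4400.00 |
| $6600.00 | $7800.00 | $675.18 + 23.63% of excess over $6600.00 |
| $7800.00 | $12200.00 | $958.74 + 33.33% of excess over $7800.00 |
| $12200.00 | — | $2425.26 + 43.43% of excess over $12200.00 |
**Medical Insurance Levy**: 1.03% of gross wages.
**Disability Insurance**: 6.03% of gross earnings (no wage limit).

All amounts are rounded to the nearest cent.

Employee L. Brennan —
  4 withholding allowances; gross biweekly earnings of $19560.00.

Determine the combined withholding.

$6412.00

State Income Tax: taxable = $19560.00 − 4×$340.00 = $18200.00
  $2425.26 + 43.43% × ($18200.00 − $12200.00) = $2425.26 + 43.43% × $6000.00 = $5031.06
Medical Insurance Levy: 1.03% × $19560.00 = $201.47
Disability Insurance: 6.03% × $19560.00 = $1179.47
Total: $5031.06 + $201.47 + $1179.47 = $6412.00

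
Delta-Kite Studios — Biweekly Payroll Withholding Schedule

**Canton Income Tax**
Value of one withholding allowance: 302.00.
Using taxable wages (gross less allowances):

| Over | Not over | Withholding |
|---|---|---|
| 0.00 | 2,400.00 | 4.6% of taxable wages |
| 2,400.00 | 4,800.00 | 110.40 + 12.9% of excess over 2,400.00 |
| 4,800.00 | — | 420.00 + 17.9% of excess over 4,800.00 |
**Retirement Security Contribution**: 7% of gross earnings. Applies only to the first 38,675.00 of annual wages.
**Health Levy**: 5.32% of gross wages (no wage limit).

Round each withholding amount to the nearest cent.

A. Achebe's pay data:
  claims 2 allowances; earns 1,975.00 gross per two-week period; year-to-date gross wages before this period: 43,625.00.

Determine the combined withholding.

Canton Income Tax: taxable = 1,975.00 − 2×302.00 = 1,371.00
  4.6% × 1,371.00 = 63.07
Retirement Security Contribution: YTD 43,625.00 ≥ cap 38,675.00 → 0.00
Health Levy: 5.32% × 1,975.00 = 105.07
Total: 63.07 + 0.00 + 105.07 = 168.14

168.14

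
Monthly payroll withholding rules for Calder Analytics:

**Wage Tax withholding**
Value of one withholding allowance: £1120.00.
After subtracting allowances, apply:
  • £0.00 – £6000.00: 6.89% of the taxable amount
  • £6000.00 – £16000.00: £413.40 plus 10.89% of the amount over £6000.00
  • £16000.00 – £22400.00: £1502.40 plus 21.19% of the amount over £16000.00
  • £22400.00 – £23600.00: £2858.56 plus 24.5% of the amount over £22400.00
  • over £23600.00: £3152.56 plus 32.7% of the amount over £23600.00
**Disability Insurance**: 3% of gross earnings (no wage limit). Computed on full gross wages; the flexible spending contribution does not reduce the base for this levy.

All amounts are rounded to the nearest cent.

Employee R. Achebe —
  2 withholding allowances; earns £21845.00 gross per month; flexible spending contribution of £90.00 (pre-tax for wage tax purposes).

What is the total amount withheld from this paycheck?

Wage Tax: taxable = £21845.00 − £90.00 − 2×£1120.00 = £19515.00
  £1502.40 + 21.19% × (£19515.00 − £16000.00) = £1502.40 + 21.19% × £3515.00 = £2247.23
Disability Insurance: 3% × £21845.00 = £655.35
Total: £2247.23 + £655.35 = £2902.58

£2902.58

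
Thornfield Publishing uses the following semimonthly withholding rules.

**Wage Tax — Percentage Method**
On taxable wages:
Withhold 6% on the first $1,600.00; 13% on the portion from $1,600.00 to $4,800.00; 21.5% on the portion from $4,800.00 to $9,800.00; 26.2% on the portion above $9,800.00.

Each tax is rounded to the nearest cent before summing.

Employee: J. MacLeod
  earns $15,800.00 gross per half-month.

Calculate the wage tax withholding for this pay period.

$3,159.00

Wage Tax: taxable = $15,800.00
  $1,587.00 + 26.2% × ($15,800.00 − $9,800.00) = $1,587.00 + 26.2% × $6,000.00 = $3,159.00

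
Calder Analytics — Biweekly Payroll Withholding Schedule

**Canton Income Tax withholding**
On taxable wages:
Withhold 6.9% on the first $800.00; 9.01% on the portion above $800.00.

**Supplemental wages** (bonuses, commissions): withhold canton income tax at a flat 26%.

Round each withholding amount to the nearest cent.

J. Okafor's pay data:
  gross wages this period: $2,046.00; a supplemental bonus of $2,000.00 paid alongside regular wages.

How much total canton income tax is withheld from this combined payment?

$687.46

Canton Income Tax: taxable = $2,046.00
  $55.20 + 9.01% × ($2,046.00 − $800.00) = $55.20 + 9.01% × $1,246.00 = $167.46
Supplemental (26% flat on bonus): 26% × $2,000.00 = $520.00
Total canton income tax: $167.46 + $520.00 = $687.46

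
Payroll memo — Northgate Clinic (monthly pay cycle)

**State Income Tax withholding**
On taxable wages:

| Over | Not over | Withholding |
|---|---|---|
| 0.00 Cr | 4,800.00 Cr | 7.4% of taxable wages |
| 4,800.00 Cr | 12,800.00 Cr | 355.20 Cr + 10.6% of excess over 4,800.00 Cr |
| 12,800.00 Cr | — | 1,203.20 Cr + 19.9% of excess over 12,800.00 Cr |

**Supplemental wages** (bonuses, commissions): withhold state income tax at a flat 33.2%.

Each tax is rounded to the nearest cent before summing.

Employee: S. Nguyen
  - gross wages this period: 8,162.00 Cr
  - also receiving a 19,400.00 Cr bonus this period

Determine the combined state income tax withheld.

State Income Tax: taxable = 8,162.00 Cr
  355.20 Cr + 10.6% × (8,162.00 Cr − 4,800.00 Cr) = 355.20 Cr + 10.6% × 3,362.00 Cr = 711.57 Cr
Supplemental (33.2% flat on bonus): 33.2% × 19,400.00 Cr = 6,440.80 Cr
Total state income tax: 711.57 Cr + 6,440.80 Cr = 7,152.37 Cr

7,152.37 Cr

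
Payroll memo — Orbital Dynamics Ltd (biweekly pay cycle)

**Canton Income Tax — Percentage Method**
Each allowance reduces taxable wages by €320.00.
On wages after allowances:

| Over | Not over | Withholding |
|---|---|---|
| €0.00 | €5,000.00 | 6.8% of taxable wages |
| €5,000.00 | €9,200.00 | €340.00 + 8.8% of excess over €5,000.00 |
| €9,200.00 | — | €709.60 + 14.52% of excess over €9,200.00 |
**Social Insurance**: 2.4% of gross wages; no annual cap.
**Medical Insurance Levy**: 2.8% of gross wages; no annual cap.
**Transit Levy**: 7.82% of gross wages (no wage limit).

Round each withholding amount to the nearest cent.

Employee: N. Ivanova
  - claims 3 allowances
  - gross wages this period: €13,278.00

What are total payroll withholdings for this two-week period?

€2,891.12

Canton Income Tax: taxable = €13,278.00 − 3×€320.00 = €12,318.00
  €709.60 + 14.52% × (€12,318.00 − €9,200.00) = €709.60 + 14.52% × €3,118.00 = €1,162.33
Social Insurance: 2.4% × €13,278.00 = €318.67
Medical Insurance Levy: 2.8% × €13,278.00 = €371.78
Transit Levy: 7.82% × €13,278.00 = €1,038.34
Total: €1,162.33 + €318.67 + €371.78 + €1,038.34 = €2,891.12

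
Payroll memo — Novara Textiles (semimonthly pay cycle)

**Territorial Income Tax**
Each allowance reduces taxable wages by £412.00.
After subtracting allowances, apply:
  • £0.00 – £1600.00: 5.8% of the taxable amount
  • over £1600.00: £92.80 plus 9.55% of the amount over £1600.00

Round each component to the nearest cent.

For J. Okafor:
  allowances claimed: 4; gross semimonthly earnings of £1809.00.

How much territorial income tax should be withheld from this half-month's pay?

£9.34

Territorial Income Tax: taxable = £1809.00 − 4×£412.00 = £161.00
  5.8% × £161.00 = £9.34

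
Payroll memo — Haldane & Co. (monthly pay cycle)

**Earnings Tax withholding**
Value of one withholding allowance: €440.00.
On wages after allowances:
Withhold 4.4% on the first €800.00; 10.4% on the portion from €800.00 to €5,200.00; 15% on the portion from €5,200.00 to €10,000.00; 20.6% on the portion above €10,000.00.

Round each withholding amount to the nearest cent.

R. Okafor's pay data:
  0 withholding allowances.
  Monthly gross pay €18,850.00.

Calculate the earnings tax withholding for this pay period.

€3,035.90

Earnings Tax: taxable = €18,850.00
  €1,212.80 + 20.6% × (€18,850.00 − €10,000.00) = €1,212.80 + 20.6% × €8,850.00 = €3,035.90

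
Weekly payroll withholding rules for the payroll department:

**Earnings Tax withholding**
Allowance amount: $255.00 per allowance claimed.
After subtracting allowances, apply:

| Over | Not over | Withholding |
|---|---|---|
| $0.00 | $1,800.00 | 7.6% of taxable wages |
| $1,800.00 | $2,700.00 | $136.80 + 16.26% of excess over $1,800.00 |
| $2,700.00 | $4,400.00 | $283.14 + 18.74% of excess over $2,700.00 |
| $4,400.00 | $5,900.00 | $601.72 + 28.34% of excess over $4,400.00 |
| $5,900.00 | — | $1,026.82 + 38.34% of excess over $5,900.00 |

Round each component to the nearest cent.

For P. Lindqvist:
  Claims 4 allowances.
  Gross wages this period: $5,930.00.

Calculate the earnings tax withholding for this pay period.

Earnings Tax: taxable = $5,930.00 − 4×$255.00 = $4,910.00
  $601.72 + 28.34% × ($4,910.00 − $4,400.00) = $601.72 + 28.34% × $510.00 = $746.25

$746.25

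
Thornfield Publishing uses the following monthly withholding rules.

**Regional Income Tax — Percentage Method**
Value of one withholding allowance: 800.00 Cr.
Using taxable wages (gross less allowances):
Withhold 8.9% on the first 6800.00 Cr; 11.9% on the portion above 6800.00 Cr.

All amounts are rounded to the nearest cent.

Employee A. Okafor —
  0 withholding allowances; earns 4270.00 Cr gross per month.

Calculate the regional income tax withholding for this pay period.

Regional Income Tax: taxable = 4270.00 Cr
  8.9% × 4270.00 Cr = 380.03 Cr

380.03 Cr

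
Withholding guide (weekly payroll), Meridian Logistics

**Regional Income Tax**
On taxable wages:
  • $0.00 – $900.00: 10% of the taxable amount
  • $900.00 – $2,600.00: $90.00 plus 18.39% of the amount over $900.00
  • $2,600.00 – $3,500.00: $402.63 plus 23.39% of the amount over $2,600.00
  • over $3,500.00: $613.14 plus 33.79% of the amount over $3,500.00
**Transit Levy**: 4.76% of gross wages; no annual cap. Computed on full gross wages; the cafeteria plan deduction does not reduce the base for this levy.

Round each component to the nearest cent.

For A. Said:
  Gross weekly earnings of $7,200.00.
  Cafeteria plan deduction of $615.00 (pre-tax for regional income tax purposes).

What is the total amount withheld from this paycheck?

$1,998.28

Regional Income Tax: taxable = $7,200.00 − $615.00 = $6,585.00
  $613.14 + 33.79% × ($6,585.00 − $3,500.00) = $613.14 + 33.79% × $3,085.00 = $1,655.56
Transit Levy: 4.76% × $7,200.00 = $342.72
Total: $1,655.56 + $342.72 = $1,998.28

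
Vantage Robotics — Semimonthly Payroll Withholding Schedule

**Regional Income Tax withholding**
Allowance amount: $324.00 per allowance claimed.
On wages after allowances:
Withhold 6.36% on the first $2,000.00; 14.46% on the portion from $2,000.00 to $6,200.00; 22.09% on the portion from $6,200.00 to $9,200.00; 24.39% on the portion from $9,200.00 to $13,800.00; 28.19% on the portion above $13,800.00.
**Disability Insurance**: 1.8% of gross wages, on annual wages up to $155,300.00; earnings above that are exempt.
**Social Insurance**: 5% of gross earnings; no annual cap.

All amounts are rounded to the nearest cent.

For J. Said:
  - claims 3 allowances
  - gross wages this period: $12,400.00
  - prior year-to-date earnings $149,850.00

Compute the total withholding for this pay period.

$2,658.73

Regional Income Tax: taxable = $12,400.00 − 3×$324.00 = $11,428.00
  $1,397.22 + 24.39% × ($11,428.00 − $9,200.00) = $1,397.22 + 24.39% × $2,228.00 = $1,940.63
Disability Insurance: cap $155,300.00 − YTD $149,850.00 = $5,450.00 subject; 1.8% × $5,450.00 = $98.10
Social Insurance: 5% × $12,400.00 = $620.00
Total: $1,940.63 + $98.10 + $620.00 = $2,658.73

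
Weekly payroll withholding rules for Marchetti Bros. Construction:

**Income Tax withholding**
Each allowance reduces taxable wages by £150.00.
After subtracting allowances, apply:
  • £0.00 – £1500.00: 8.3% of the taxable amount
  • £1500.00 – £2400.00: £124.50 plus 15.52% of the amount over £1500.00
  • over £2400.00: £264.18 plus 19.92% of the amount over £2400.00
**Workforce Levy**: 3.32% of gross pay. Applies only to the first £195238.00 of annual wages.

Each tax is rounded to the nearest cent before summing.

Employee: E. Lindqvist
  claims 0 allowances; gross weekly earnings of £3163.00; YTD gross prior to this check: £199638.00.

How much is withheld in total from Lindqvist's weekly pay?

£416.17

Income Tax: taxable = £3163.00
  £264.18 + 19.92% × (£3163.00 − £2400.00) = £264.18 + 19.92% × £763.00 = £416.17
Workforce Levy: YTD £199638.00 ≥ cap £195238.00 → £0.00
Total: £416.17 + £0.00 = £416.17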